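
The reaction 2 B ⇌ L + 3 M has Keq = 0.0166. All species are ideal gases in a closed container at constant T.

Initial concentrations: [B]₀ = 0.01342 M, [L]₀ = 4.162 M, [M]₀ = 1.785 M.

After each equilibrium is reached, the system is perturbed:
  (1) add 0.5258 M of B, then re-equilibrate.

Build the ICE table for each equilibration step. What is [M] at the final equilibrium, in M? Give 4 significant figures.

[M]_eq = 0.2249 M

Q₀ = 1.3144e+05 vs Keq = 0.0166 ⇒ Q>K, reverse
Step 1:
                   B          L          M
  Initial    0.01342      4.162      1.785
  Change       1.073    -0.5365      -1.61
  Equil        1.086      3.625     0.1755
  solve Keq expr → x = -0.5365; check Q = 0.0166
Then add 0.5258 M of B.
Step 2:
                   B          L          M
  Initial      1.612      3.625     0.1755
  Change    -0.03291    0.01646    0.04937
  Equil        1.579      3.642     0.2249
  solve Keq expr → x = 0.01646; check Q = 0.0166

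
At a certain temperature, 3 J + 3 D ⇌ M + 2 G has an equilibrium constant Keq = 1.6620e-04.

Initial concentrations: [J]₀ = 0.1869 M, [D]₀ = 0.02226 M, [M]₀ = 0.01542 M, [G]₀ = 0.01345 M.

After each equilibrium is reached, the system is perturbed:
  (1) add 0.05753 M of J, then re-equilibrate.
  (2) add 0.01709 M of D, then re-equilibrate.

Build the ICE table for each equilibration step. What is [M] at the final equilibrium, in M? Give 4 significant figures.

[M]_eq = 0.008829 M

Q₀ = 38.74 vs Keq = 1.6620e-04 ⇒ Q>K, reverse
Step 1:
                   J          D          M          G
  Initial     0.1869    0.02226    0.01542    0.01345
  Change     0.02001    0.02001  -0.006669   -0.01334
  Equil       0.2069    0.04227   0.008751 1.1270e-04
  solve Keq expr → x = -0.006669; check Q = 1.6620e-04
Then add 0.05753 M of J.
Step 2:
                   J          D          M          G
  Initial     0.2644    0.04227   0.008751 1.1270e-04
  Change  -7.4113e-05 -7.4113e-05 2.4704e-05 4.9409e-05
  Equil       0.2644    0.04219   0.008776 1.6211e-04
  solve Keq expr → x = 2.4704e-05; check Q = 1.6620e-04
Then add 0.01709 M of D.
Step 3:
                   J          D          M          G
  Initial     0.2644    0.05928   0.008776 1.6211e-04
  Change  -1.5862e-04 -1.5862e-04 5.2875e-05 1.0575e-04
  Equil       0.2642    0.05912   0.008829 2.6786e-04
  solve Keq expr → x = 5.2875e-05; check Q = 1.6620e-04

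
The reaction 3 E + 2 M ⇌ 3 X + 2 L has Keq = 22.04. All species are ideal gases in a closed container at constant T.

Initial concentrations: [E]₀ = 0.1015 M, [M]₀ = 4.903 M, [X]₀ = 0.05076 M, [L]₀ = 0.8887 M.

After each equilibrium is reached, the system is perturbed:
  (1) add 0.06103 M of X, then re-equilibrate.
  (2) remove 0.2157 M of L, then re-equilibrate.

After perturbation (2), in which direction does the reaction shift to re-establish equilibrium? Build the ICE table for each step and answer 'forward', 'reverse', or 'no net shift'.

Direction: forward

Q₀ = 0.004109 vs Keq = 22.04 ⇒ Q<K, forward
Step 1:
                    E           M           X           L
  I            0.1015       4.903     0.05076      0.8887
  C          -0.08519    -0.05679     0.08519     0.05679
  E           0.01631       4.846      0.1359      0.9455
  solve Keq expr → x = 0.0284; check Q = 22.04
Then add 0.06103 M of X.
Step 2:
                    E           M           X           L
  I           0.01631       4.846       0.197      0.9455
  C          0.006464    0.004309   -0.006464   -0.004309
  E           0.02277       4.851      0.1905      0.9412
  solve Keq expr → x = -0.002155; check Q = 22.04
Then remove 0.2157 M of L.
Step 3:
                    E           M           X           L
  I           0.02277       4.851      0.1905      0.7255
  C         -0.003256   -0.002171    0.003256    0.002171
  E           0.01952       4.848      0.1938      0.7277
  solve Keq expr → x = 0.001085; check Q = 22.04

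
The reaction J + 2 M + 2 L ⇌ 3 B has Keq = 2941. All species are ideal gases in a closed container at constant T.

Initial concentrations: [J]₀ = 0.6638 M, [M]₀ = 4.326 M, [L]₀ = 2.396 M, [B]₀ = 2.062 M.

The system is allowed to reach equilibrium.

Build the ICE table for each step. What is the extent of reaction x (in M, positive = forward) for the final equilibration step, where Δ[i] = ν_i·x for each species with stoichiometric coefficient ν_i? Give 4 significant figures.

Q₀ = 0.1229 vs Keq = 2941 ⇒ Q<K, forward
Step 1:
                    J           M           L           B
  init         0.6638       4.326       2.396       2.062
  Δ           -0.6616      -1.323      -1.323       1.985
  eq         0.002172       3.003       1.073       4.047
  solve Keq expr → x = 0.6616; check Q = 2941

x = 0.6616 M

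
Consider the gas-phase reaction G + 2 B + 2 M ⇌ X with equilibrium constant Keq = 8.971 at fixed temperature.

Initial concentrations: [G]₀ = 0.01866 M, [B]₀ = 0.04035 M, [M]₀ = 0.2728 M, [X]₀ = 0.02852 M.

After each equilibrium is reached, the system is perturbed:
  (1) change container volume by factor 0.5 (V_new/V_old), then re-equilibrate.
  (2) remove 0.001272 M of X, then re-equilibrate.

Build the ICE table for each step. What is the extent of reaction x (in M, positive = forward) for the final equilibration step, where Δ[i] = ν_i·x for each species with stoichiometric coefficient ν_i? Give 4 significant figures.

x = 9.1711e-04 M

Q₀ = 1.2614e+04 vs Keq = 8.971 ⇒ Q>K, reverse
Step 1:
                    G           B           M           X
  init        0.01866     0.04035      0.2728     0.02852
  Δ            0.0281     0.05619     0.05619     -0.0281
  eq          0.04676     0.09654       0.329  4.2316e-04
  solve Keq expr → x = -0.0281; check Q = 8.971
Then change container volume by factor 0.5 (V_new/V_old).
Step 2:
                    G           B           M           X
  init        0.09351      0.1931       0.658  8.4633e-04
  Δ         -0.008765    -0.01753    -0.01753    0.008765
  eq          0.08475      0.1756      0.6405    0.009611
  solve Keq expr → x = 0.008765; check Q = 8.971
Then remove 0.001272 M of X.
Step 3:
                    G           B           M           X
  init        0.08475      0.1756      0.6405    0.008339
  Δ       -9.1711e-04   -0.001834   -0.001834  9.1711e-04
  eq          0.08383      0.1737      0.6386    0.009257
  solve Keq expr → x = 9.1711e-04; check Q = 8.971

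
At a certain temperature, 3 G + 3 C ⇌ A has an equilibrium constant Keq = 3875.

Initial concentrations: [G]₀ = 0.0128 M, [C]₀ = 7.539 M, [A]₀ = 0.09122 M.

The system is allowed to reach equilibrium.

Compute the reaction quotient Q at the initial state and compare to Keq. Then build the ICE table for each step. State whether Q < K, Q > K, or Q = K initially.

Q₀ = 101.5; Q < K (proceeds forward)

Q₀ = 101.5 vs Keq = 3875 ⇒ Q<K, forward
Step 1:
                   G          C          A
  init        0.0128      7.539    0.09122
  Δ        -0.008953  -0.008953   0.002984
  eq        0.003847       7.53     0.0942
  solve Keq expr → x = 0.002984; check Q = 3875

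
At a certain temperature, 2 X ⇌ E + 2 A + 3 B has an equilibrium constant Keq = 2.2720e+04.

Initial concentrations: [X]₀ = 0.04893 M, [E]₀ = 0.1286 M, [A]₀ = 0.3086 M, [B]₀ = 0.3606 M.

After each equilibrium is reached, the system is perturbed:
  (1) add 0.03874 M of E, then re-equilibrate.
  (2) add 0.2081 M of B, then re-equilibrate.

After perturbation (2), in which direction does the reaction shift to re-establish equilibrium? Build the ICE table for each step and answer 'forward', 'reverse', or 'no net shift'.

Q₀ = 0.2399 vs Keq = 2.2720e+04 ⇒ Q<K, forward
Step 1:
                    X           E           A           B
  init        0.04893      0.1286      0.3086      0.3606
  Δ          -0.04867     0.02433     0.04867       0.073
  eq       2.6465e-04      0.1529      0.3573      0.4336
  solve Keq expr → x = 0.02433; check Q = 2.2720e+04
Then add 0.03874 M of E.
Step 2:
                    X           E           A           B
  init     2.6465e-04      0.1917      0.3573      0.4336
  Δ        3.1543e-05 -1.5771e-05 -3.1543e-05 -4.7314e-05
  eq       2.9619e-04      0.1917      0.3572      0.4336
  solve Keq expr → x = -1.5771e-05; check Q = 2.2720e+04
Then add 0.2081 M of B.
Step 3:
                    X           E           A           B
  init     2.9619e-04      0.1917      0.3572      0.6417
  Δ        2.3614e-04 -1.1807e-04 -2.3614e-04 -3.5420e-04
  eq       5.3233e-04      0.1915       0.357      0.6413
  solve Keq expr → x = -1.1807e-04; check Q = 2.2720e+04

Direction: reverse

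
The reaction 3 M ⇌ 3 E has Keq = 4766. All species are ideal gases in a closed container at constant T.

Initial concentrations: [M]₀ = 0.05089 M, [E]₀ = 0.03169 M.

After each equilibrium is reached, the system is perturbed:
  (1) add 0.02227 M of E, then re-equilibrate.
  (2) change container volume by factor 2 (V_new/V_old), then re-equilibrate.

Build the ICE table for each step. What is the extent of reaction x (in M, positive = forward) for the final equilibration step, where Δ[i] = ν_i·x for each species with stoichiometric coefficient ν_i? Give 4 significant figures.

Q₀ = 0.2415 vs Keq = 4766 ⇒ Q<K, forward
Step 1:
                    M           E
  Initial     0.05089     0.03169
  Change     -0.04626     0.04626
  Equil      0.004632     0.07795
  solve Keq expr → x = 0.01542; check Q = 4766
Then add 0.02227 M of E.
Step 2:
                    M           E
  Initial    0.004632      0.1002
  Change     0.001249   -0.001249
  Equil      0.005881     0.09897
  solve Keq expr → x = -4.1637e-04; check Q = 4766
Then change container volume by factor 2 (V_new/V_old).
Step 3:
                    M           E
  Initial     0.00294     0.04948
  Change            0           0
  Equil       0.00294     0.04948
  solve Keq expr → x = 0; check Q = 4766

x = 0 M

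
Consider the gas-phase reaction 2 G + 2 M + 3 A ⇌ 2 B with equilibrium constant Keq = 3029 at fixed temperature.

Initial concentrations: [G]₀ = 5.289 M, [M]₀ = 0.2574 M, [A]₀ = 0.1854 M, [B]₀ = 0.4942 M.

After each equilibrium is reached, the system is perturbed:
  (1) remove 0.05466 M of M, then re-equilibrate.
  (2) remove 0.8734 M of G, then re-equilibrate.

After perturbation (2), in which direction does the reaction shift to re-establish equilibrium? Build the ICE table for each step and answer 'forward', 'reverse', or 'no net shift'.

Direction: reverse

Q₀ = 20.68 vs Keq = 3029 ⇒ Q<K, forward
Step 1:
                   G          M          A          B
  I            5.289     0.2574     0.1854     0.4942
  C         -0.08854   -0.08854    -0.1328    0.08854
  E              5.2     0.1689    0.05258     0.5827
  solve Keq expr → x = 0.04427; check Q = 3029
Then remove 0.05466 M of M.
Step 2:
                   G          M          A          B
  I              5.2     0.1142    0.05258     0.5827
  C         0.007994   0.007994    0.01199  -0.007994
  E            5.208     0.1222    0.06457     0.5748
  solve Keq expr → x = -0.003997; check Q = 3029
Then remove 0.8734 M of G.
Step 3:
                   G          M          A          B
  I            4.335     0.1222    0.06457     0.5748
  C         0.004244   0.004244   0.006365  -0.004244
  E            4.339     0.1264    0.07094     0.5705
  solve Keq expr → x = -0.002122; check Q = 3029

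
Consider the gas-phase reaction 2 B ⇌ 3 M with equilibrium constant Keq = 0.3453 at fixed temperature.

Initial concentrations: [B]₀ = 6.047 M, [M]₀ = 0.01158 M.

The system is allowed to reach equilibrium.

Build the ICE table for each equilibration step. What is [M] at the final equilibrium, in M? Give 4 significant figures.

Q₀ = 4.2466e-08 vs Keq = 0.3453 ⇒ Q<K, forward
Step 1:
                    B           M
  Initial       6.047     0.01158
  Change       -1.311       1.967
  Equil         4.736       1.978
  solve Keq expr → x = 0.6556; check Q = 0.3453

[M]_eq = 1.978 M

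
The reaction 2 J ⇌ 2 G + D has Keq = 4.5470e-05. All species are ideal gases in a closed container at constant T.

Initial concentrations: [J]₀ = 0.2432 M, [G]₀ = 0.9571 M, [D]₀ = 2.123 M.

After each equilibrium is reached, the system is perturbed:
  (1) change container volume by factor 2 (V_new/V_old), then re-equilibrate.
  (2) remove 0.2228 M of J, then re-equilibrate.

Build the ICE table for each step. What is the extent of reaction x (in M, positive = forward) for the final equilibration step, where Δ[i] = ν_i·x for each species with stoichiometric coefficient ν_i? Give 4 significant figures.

x = -8.2052e-04 M

Q₀ = 32.88 vs Keq = 4.5470e-05 ⇒ Q>K, reverse
Step 1:
                    J           G           D
  Initial      0.2432      0.9571       2.123
  Change       0.9508     -0.9508     -0.4754
  Equil         1.194    0.006273       1.648
  solve Keq expr → x = -0.4754; check Q = 4.5470e-05
Then change container volume by factor 2 (V_new/V_old).
Step 2:
                    J           G           D
  Initial       0.597    0.003136      0.8238
  Change    -0.001288    0.001288  6.4391e-04
  Equil        0.5957    0.004424      0.8244
  solve Keq expr → x = 6.4391e-04; check Q = 4.5470e-05
Then remove 0.2228 M of J.
Step 3:
                    J           G           D
  Initial      0.3729    0.004424      0.8244
  Change     0.001641   -0.001641 -8.2052e-04
  Equil        0.3746    0.002783      0.8236
  solve Keq expr → x = -8.2052e-04; check Q = 4.5470e-05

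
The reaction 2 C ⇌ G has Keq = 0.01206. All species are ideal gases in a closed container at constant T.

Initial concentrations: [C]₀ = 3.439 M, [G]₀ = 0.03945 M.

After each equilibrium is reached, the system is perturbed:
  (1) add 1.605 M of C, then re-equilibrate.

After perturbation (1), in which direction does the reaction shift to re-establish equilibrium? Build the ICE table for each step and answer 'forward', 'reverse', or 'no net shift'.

Q₀ = 0.003336 vs Keq = 0.01206 ⇒ Q<K, forward
Step 1:
                  C         G
  I           3.439   0.03945
  C         -0.1777   0.08883
  E           3.261    0.1283
  solve Keq expr → x = 0.08883; check Q = 0.01206
Then add 1.605 M of C.
Step 2:
                  C         G
  I           4.866    0.1283
  C         -0.2561    0.1281
  E            4.61    0.2563
  solve Keq expr → x = 0.1281; check Q = 0.01206

Direction: forward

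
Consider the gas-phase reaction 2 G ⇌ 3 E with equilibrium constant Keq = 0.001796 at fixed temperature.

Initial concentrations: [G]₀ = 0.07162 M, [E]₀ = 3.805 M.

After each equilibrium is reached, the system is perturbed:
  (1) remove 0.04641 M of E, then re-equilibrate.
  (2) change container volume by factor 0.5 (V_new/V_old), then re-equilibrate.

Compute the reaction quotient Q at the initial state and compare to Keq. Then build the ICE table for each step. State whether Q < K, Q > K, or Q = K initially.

Q₀ = 1.0740e+04; Q > K (proceeds reverse)

Q₀ = 1.0740e+04 vs Keq = 0.001796 ⇒ Q>K, reverse
Step 1:
                   G          E
  I          0.07162      3.805
  C            2.389     -3.583
  E            2.461     0.2215
  solve Keq expr → x = -1.194; check Q = 0.001796
Then remove 0.04641 M of E.
Step 2:
                   G          E
  I            2.461     0.1751
  C         -0.02975    0.04462
  E            2.431     0.2198
  solve Keq expr → x = 0.01487; check Q = 0.001796
Then change container volume by factor 0.5 (V_new/V_old).
Step 3:
                   G          E
  I            4.862     0.4395
  C          0.05858   -0.08787
  E             4.92     0.3516
  solve Keq expr → x = -0.02929; check Q = 0.001796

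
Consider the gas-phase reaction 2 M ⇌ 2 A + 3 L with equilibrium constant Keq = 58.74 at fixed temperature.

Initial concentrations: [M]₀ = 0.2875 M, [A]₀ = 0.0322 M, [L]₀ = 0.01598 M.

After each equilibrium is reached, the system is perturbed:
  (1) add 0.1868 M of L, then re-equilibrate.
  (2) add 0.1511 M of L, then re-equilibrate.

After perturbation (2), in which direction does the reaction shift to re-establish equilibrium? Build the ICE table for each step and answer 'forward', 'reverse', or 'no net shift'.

Q₀ = 5.1188e-08 vs Keq = 58.74 ⇒ Q<K, forward
Step 1:
                    M           A           L
  I            0.2875      0.0322     0.01598
  C           -0.2761      0.2761      0.4142
  E           0.01135      0.3083      0.4302
  solve Keq expr → x = 0.1381; check Q = 58.74
Then add 0.1868 M of L.
Step 2:
                    M           A           L
  I           0.01135      0.3083       0.617
  C          0.007194   -0.007194    -0.01079
  E           0.01855      0.3012      0.6062
  solve Keq expr → x = -0.003597; check Q = 58.74
Then add 0.1511 M of L.
Step 3:
                    M           A           L
  I           0.01855      0.3012      0.7573
  C           0.00633    -0.00633   -0.009495
  E           0.02488      0.2948      0.7478
  solve Keq expr → x = -0.003165; check Q = 58.74

Direction: reverse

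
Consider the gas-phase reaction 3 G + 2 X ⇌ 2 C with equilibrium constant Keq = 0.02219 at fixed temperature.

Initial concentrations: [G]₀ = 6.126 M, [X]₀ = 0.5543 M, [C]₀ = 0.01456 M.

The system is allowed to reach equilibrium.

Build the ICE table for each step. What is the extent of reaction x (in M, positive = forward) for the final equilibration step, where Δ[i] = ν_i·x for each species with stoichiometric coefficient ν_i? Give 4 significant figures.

x = 0.1812 M

Q₀ = 3.0012e-06 vs Keq = 0.02219 ⇒ Q<K, forward
Step 1:
                    G           X           C
  init          6.126      0.5543     0.01456
  Δ           -0.5436     -0.3624      0.3624
  eq            5.582      0.1919       0.377
  solve Keq expr → x = 0.1812; check Q = 0.02219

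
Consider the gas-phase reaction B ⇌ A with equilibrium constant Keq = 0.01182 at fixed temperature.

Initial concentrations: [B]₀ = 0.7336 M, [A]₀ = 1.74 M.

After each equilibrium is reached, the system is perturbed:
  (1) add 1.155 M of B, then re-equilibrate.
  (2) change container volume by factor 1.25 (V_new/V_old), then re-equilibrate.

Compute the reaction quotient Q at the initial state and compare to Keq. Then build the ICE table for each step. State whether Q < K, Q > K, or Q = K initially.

Q₀ = 2.372 vs Keq = 0.01182 ⇒ Q>K, reverse
Step 1:
                    B           A
  Initial      0.7336        1.74
  Change        1.711      -1.711
  Equil         2.445      0.0289
  solve Keq expr → x = -1.711; check Q = 0.01182
Then add 1.155 M of B.
Step 2:
                    B           A
  Initial         3.6      0.0289
  Change     -0.01349     0.01349
  Equil         3.586     0.04239
  solve Keq expr → x = 0.01349; check Q = 0.01182
Then change container volume by factor 1.25 (V_new/V_old).
Step 3:
                    B           A
  Initial       2.869     0.03391
  Change            0           0
  Equil         2.869     0.03391
  solve Keq expr → x = 0; check Q = 0.01182

Q₀ = 2.372; Q > K (proceeds reverse)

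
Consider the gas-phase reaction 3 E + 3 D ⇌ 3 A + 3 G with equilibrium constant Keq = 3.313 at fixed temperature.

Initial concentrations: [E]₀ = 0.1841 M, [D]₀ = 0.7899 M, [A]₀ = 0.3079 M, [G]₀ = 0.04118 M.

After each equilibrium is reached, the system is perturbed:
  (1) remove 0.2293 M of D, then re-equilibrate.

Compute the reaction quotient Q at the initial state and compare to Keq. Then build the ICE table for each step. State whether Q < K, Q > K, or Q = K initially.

Q₀ = 6.6284e-04 vs Keq = 3.313 ⇒ Q<K, forward
Step 1:
                  E         D         A         G
  init       0.1841    0.7899    0.3079   0.04118
  Δ         -0.1171   -0.1171    0.1171    0.1171
  eq        0.06704    0.6728     0.425    0.1582
  solve Keq expr → x = 0.03902; check Q = 3.313
Then remove 0.2293 M of D.
Step 2:
                  E         D         A         G
  init      0.06704    0.4435     0.425    0.1582
  Δ         0.01694   0.01694  -0.01694  -0.01694
  eq        0.08398    0.4605     0.408    0.1413
  solve Keq expr → x = -0.005647; check Q = 3.313

Q₀ = 6.6284e-04; Q < K (proceeds forward)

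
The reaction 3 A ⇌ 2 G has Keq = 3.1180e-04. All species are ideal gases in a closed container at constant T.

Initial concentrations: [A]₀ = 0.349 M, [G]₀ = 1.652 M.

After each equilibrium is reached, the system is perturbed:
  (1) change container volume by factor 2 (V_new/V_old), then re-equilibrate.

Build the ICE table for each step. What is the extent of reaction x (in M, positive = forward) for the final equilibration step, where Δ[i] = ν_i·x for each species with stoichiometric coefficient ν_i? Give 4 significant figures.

Q₀ = 64.2 vs Keq = 3.1180e-04 ⇒ Q>K, reverse
Step 1:
                    A           G
  init          0.349       1.652
  Δ              2.36      -1.573
  eq            2.709     0.07873
  solve Keq expr → x = -0.7866; check Q = 3.1180e-04
Then change container volume by factor 2 (V_new/V_old).
Step 2:
                    A           G
  init          1.354     0.03936
  Δ           0.01653    -0.01102
  eq            1.371     0.02835
  solve Keq expr → x = -0.005509; check Q = 3.1180e-04

x = -0.005509 M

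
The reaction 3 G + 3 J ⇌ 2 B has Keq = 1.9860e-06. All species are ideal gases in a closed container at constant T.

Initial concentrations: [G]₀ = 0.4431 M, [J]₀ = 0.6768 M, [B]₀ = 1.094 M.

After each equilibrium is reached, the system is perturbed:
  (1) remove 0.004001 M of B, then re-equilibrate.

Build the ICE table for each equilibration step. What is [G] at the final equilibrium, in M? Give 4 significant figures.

Q₀ = 44.38 vs Keq = 1.9860e-06 ⇒ Q>K, reverse
Step 1:
                    G           J           B
  Initial      0.4431      0.6768       1.094
  Change        1.619       1.619      -1.079
  Equil         2.062       2.296     0.01452
  solve Keq expr → x = -0.5397; check Q = 1.9860e-06
Then remove 0.004001 M of B.
Step 2:
                    G           J           B
  Initial       2.062       2.296     0.01052
  Change    -0.005827   -0.005827    0.003884
  Equil         2.056        2.29      0.0144
  solve Keq expr → x = 0.001942; check Q = 1.9860e-06

[G]_eq = 2.056 M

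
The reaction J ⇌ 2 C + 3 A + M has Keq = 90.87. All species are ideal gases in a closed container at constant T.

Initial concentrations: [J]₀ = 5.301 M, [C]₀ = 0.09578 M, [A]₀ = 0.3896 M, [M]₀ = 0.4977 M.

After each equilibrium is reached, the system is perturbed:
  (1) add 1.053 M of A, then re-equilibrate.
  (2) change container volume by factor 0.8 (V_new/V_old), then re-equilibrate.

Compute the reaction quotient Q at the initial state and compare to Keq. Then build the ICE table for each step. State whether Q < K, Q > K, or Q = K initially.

Q₀ = 5.0935e-05; Q < K (proceeds forward)

Q₀ = 5.0935e-05 vs Keq = 90.87 ⇒ Q<K, forward
Step 1:
                   J          C          A          M
  Initial      5.301    0.09578     0.3896     0.4977
  Change       -1.08       2.16       3.24       1.08
  Equil        4.221      2.255      3.629      1.578
  solve Keq expr → x = 1.08; check Q = 90.87
Then add 1.053 M of A.
Step 2:
                   J          C          A          M
  Initial      4.221      2.255      4.682      1.578
  Change       0.158     -0.316    -0.4739     -0.158
  Equil        4.379      1.939      4.208       1.42
  solve Keq expr → x = -0.158; check Q = 90.87
Then change container volume by factor 0.8 (V_new/V_old).
Step 3:
                   J          C          A          M
  Initial      5.474      2.424       5.26      1.774
  Change      0.2491    -0.4983    -0.7474    -0.2491
  Equil        5.723      1.926      4.513      1.525
  solve Keq expr → x = -0.2491; check Q = 90.87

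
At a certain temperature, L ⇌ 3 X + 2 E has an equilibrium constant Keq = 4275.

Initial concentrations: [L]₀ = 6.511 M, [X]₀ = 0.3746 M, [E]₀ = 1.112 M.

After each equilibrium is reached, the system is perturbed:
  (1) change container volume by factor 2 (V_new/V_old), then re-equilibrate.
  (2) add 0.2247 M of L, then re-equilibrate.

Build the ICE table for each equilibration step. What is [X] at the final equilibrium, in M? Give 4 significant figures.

[X]_eq = 6.441 M

Q₀ = 0.009983 vs Keq = 4275 ⇒ Q<K, forward
Step 1:
                  L         X         E
  Initial     6.511    0.3746     1.112
  Change      -2.47      7.41      4.94
  Equil       4.041     7.784     6.052
  solve Keq expr → x = 2.47; check Q = 4275
Then change container volume by factor 2 (V_new/V_old).
Step 2:
                  L         X         E
  Initial     2.021     3.892     3.026
  Change    -0.7931     2.379     1.586
  Equil       1.227     6.272     4.612
  solve Keq expr → x = 0.7931; check Q = 4275
Then add 0.2247 M of L.
Step 3:
                  L         X         E
  Initial     1.452     6.272     4.612
  Change    -0.0565    0.1695     0.113
  Equil       1.396     6.441     4.725
  solve Keq expr → x = 0.0565; check Q = 4275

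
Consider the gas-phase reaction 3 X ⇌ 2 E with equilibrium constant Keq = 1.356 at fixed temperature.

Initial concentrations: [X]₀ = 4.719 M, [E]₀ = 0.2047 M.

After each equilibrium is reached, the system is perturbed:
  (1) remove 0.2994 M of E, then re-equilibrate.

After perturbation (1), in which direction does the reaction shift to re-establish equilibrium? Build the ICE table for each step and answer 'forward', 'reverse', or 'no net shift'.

Direction: forward

Q₀ = 3.9874e-04 vs Keq = 1.356 ⇒ Q<K, forward
Step 1:
                    X           E
  I             4.719      0.2047
  C            -3.144       2.096
  E             1.575       2.301
  solve Keq expr → x = 1.048; check Q = 1.356
Then remove 0.2994 M of E.
Step 2:
                    X           E
  I             1.575       2.002
  C           -0.1061     0.07075
  E             1.469       2.072
  solve Keq expr → x = 0.03538; check Q = 1.356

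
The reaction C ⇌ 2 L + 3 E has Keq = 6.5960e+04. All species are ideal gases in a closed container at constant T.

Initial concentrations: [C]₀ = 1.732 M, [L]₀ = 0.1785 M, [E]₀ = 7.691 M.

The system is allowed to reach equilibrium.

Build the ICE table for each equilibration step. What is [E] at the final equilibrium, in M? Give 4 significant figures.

[E]_eq = 12.1 M

Q₀ = 8.369 vs Keq = 6.5960e+04 ⇒ Q<K, forward
Step 1:
                   C          L          E
  init         1.732     0.1785      7.691
  Δ            -1.47      2.941      4.411
  eq          0.2615      3.119       12.1
  solve Keq expr → x = 1.47; check Q = 6.5960e+04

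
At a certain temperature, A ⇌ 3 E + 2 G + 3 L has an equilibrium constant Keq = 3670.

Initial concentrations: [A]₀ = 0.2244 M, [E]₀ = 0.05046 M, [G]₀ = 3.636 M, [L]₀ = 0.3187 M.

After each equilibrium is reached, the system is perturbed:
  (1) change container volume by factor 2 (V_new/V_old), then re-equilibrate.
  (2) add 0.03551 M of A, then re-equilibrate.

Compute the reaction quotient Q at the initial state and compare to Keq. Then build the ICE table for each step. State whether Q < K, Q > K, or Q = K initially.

Q₀ = 2.4503e-04 vs Keq = 3670 ⇒ Q<K, forward
Step 1:
                   A          E          G          L
  Initial     0.2244    0.05046      3.636     0.3187
  Change     -0.2228     0.6683     0.4456     0.6683
  Equil     0.001621     0.7188      4.082      0.987
  solve Keq expr → x = 0.2228; check Q = 3670
Then change container volume by factor 2 (V_new/V_old).
Step 2:
                   A          E          G          L
  Initial 8.1054e-04     0.3594      2.041     0.4935
  Change  -8.0397e-04   0.002412   0.001608   0.002412
  Equil   6.5662e-06     0.3618      2.042     0.4959
  solve Keq expr → x = 8.0397e-04; check Q = 3670
Then add 0.03551 M of A.
Step 3:
                   A          E          G          L
  Initial    0.03552     0.3618      2.042     0.4959
  Change    -0.03549     0.1065    0.07098     0.1065
  Equil   2.7318e-05     0.4683      2.113     0.6024
  solve Keq expr → x = 0.03549; check Q = 3670

Q₀ = 2.4503e-04; Q < K (proceeds forward)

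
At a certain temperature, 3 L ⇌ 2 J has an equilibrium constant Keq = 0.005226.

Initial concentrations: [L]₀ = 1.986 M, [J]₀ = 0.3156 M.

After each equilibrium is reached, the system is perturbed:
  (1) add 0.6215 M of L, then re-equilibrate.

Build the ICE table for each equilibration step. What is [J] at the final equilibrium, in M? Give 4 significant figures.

Q₀ = 0.01272 vs Keq = 0.005226 ⇒ Q>K, reverse
Step 1:
                  L         J
  init        1.986    0.3156
  Δ          0.1378  -0.09186
  eq          2.124    0.2237
  solve Keq expr → x = -0.04593; check Q = 0.005226
Then add 0.6215 M of L.
Step 2:
                  L         J
  init        2.745    0.2237
  Δ         -0.1245   0.08298
  eq          2.621    0.3067
  solve Keq expr → x = 0.04149; check Q = 0.005226

[J]_eq = 0.3067 M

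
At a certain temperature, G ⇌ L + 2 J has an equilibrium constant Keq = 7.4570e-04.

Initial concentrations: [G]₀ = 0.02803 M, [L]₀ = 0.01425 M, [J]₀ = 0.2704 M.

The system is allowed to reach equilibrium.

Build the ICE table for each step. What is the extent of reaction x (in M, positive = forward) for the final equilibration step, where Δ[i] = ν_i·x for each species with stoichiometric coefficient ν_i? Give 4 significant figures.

Q₀ = 0.03717 vs Keq = 7.4570e-04 ⇒ Q>K, reverse
Step 1:
                   G          L          J
  Initial    0.02803    0.01425     0.2704
  Change     0.01372   -0.01372   -0.02745
  Equil      0.04175 5.2747e-04      0.243
  solve Keq expr → x = -0.01372; check Q = 7.4570e-04

x = -0.01372 M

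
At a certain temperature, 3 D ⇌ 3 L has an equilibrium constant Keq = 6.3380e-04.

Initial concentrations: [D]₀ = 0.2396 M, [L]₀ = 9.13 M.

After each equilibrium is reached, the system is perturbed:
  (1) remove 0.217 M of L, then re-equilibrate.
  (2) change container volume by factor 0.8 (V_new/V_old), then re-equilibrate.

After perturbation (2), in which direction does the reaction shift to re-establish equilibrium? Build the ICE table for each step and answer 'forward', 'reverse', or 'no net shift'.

Q₀ = 5.5329e+04 vs Keq = 6.3380e-04 ⇒ Q>K, reverse
Step 1:
                  D         L
  init       0.2396      9.13
  Δ           8.389    -8.389
  eq          8.628    0.7412
  solve Keq expr → x = -2.796; check Q = 6.3380e-04
Then remove 0.217 M of L.
Step 2:
                  D         L
  init        8.628    0.5242
  Δ         -0.1998    0.1998
  eq          8.429     0.724
  solve Keq expr → x = 0.06661; check Q = 6.3380e-04
Then change container volume by factor 0.8 (V_new/V_old).
Step 3:
                  D         L
  init        10.54     0.905
  Δ               0         0
  eq          10.54     0.905
  solve Keq expr → x = 0; check Q = 6.3380e-04

Direction: no net shift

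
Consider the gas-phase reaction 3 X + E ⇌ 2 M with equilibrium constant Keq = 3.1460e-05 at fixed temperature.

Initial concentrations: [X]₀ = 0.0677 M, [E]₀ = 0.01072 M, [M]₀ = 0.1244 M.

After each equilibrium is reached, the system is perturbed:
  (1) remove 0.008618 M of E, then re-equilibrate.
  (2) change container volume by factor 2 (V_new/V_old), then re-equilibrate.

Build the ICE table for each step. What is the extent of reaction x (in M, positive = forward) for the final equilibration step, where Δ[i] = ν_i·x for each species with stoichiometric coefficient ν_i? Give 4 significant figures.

Q₀ = 4652 vs Keq = 3.1460e-05 ⇒ Q>K, reverse
Step 1:
                    X           E           M
  init         0.0677     0.01072      0.1244
  Δ            0.1863      0.0621     -0.1242
  eq            0.254     0.07282  1.9377e-04
  solve Keq expr → x = -0.0621; check Q = 3.1460e-05
Then remove 0.008618 M of E.
Step 2:
                    X           E           M
  init          0.254     0.06421  1.9377e-04
  Δ        1.7699e-05  5.8996e-06 -1.1799e-05
  eq            0.254     0.06421  1.8197e-04
  solve Keq expr → x = -5.8996e-06; check Q = 3.1460e-05
Then change container volume by factor 2 (V_new/V_old).
Step 3:
                    X           E           M
  init          0.127     0.03211  9.0986e-05
  Δ        6.8160e-05  2.2720e-05 -4.5440e-05
  eq           0.1271     0.03213  4.5546e-05
  solve Keq expr → x = -2.2720e-05; check Q = 3.1460e-05

x = -2.2720e-05 M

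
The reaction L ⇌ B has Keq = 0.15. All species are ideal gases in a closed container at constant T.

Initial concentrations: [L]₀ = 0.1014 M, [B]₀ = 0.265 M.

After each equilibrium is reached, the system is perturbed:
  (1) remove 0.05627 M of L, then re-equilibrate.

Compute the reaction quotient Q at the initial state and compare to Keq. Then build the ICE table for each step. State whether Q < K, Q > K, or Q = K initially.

Q₀ = 2.613; Q > K (proceeds reverse)

Q₀ = 2.613 vs Keq = 0.15 ⇒ Q>K, reverse
Step 1:
                   L          B
  I           0.1014      0.265
  C           0.2172    -0.2172
  E           0.3186    0.04779
  solve Keq expr → x = -0.2172; check Q = 0.15
Then remove 0.05627 M of L.
Step 2:
                   L          B
  I           0.2623    0.04779
  C          0.00734   -0.00734
  E           0.2697    0.04045
  solve Keq expr → x = -0.00734; check Q = 0.15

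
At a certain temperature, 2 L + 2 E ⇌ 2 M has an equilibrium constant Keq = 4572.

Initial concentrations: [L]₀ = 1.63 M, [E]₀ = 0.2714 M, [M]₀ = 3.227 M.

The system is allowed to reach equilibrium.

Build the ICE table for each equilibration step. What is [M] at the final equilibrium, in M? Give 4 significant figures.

Q₀ = 53.21 vs Keq = 4572 ⇒ Q<K, forward
Step 1:
                    L           E           M
  init           1.63      0.2714       3.227
  Δ           -0.2347     -0.2347      0.2347
  eq            1.395     0.03669       3.462
  solve Keq expr → x = 0.1174; check Q = 4572

[M]_eq = 3.462 M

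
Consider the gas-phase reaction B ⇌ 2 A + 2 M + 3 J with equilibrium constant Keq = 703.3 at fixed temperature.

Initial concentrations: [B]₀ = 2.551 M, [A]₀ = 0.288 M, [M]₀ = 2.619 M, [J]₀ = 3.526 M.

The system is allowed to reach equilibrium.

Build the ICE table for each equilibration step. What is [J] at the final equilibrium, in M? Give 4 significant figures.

Q₀ = 9.777 vs Keq = 703.3 ⇒ Q<K, forward
Step 1:
                  B         A         M         J
  I           2.551     0.288     2.619     3.526
  C         -0.4049    0.8098    0.8098     1.215
  E           2.146     1.098     3.429     4.741
  solve Keq expr → x = 0.4049; check Q = 703.3

[J]_eq = 4.741 M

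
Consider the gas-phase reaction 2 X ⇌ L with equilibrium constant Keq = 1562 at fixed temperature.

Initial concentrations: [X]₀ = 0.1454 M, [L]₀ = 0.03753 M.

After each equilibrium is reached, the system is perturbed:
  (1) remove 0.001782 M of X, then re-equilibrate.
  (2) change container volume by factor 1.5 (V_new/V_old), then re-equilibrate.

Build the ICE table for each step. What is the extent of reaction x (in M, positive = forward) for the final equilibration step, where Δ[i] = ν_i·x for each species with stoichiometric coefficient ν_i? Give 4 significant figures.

Q₀ = 1.775 vs Keq = 1562 ⇒ Q<K, forward
Step 1:
                   X          L
  I           0.1454    0.03753
  C          -0.1372    0.06858
  E         0.008242     0.1061
  solve Keq expr → x = 0.06858; check Q = 1562
Then remove 0.001782 M of X.
Step 2:
                   X          L
  I          0.00646     0.1061
  C         0.001748 -8.7399e-04
  E         0.008208     0.1052
  solve Keq expr → x = -8.7399e-04; check Q = 1562
Then change container volume by factor 1.5 (V_new/V_old).
Step 3:
                   X          L
  I         0.005472    0.07016
  C         0.001201 -6.0053e-04
  E         0.006673    0.06956
  solve Keq expr → x = -6.0053e-04; check Q = 1562

x = -6.0053e-04 M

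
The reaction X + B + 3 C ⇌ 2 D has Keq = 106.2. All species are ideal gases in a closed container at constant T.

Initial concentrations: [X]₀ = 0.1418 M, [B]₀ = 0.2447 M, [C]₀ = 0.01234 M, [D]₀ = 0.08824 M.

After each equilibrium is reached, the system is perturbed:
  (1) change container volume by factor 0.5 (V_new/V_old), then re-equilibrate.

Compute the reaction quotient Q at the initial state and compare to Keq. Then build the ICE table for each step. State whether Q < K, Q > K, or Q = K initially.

Q₀ = 1.1942e+05; Q > K (proceeds reverse)

Q₀ = 1.1942e+05 vs Keq = 106.2 ⇒ Q>K, reverse
Step 1:
                    X           B           C           D
  init         0.1418      0.2447     0.01234     0.08824
  Δ           0.02139     0.02139     0.06418    -0.04279
  eq           0.1632      0.2661     0.07652     0.04545
  solve Keq expr → x = -0.02139; check Q = 106.2
Then change container volume by factor 0.5 (V_new/V_old).
Step 2:
                    X           B           C           D
  init         0.3264      0.5322       0.153     0.09091
  Δ          -0.01812    -0.01812    -0.05436     0.03624
  eq           0.3083      0.5141     0.09867      0.1272
  solve Keq expr → x = 0.01812; check Q = 106.2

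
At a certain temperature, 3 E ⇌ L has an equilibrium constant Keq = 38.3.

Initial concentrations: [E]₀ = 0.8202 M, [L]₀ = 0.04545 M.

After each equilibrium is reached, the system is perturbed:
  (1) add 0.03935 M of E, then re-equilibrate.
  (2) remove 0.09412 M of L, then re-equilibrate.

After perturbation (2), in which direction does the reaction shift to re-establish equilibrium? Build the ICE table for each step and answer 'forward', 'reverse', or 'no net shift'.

Q₀ = 0.08237 vs Keq = 38.3 ⇒ Q<K, forward
Step 1:
                  E         L
  I          0.8202   0.04545
  C         -0.6318    0.2106
  E          0.1884    0.2561
  solve Keq expr → x = 0.2106; check Q = 38.3
Then add 0.03935 M of E.
Step 2:
                  E         L
  I          0.2277    0.2561
  C        -0.03642   0.01214
  E          0.1913    0.2682
  solve Keq expr → x = 0.01214; check Q = 38.3
Then remove 0.09412 M of L.
Step 3:
                  E         L
  I          0.1913    0.1741
  C        -0.02325  0.007749
  E          0.1681    0.1818
  solve Keq expr → x = 0.007749; check Q = 38.3

Direction: forward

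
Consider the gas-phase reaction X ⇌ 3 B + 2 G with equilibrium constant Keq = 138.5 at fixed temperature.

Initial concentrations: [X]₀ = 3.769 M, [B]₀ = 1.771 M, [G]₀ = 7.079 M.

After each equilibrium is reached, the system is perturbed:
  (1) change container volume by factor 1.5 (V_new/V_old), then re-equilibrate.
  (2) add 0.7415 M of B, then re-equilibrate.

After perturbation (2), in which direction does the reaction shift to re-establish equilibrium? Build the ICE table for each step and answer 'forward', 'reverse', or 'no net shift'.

Direction: reverse

Q₀ = 73.85 vs Keq = 138.5 ⇒ Q<K, forward
Step 1:
                   X          B          G
  Initial      3.769      1.771      7.079
  Change      -0.115     0.3449       0.23
  Equil        3.654      2.116      7.309
  solve Keq expr → x = 0.115; check Q = 138.5
Then change container volume by factor 1.5 (V_new/V_old).
Step 2:
                   X          B          G
  Initial      2.436      1.411      4.873
  Change     -0.2573      0.772     0.5146
  Equil        2.179      2.183      5.387
  solve Keq expr → x = 0.2573; check Q = 138.5
Then add 0.7415 M of B.
Step 3:
                   X          B          G
  Initial      2.179      2.924      5.387
  Change      0.1894    -0.5682    -0.3788
  Equil        2.368      2.356      5.008
  solve Keq expr → x = -0.1894; check Q = 138.5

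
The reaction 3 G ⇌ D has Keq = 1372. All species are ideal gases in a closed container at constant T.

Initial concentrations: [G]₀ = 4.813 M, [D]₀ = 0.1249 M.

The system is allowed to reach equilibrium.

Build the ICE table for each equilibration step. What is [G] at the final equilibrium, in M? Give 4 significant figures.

[G]_eq = 0.1073 M

Q₀ = 0.00112 vs Keq = 1372 ⇒ Q<K, forward
Step 1:
                  G         D
  I           4.813    0.1249
  C          -4.706     1.569
  E          0.1073     1.693
  solve Keq expr → x = 1.569; check Q = 1372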